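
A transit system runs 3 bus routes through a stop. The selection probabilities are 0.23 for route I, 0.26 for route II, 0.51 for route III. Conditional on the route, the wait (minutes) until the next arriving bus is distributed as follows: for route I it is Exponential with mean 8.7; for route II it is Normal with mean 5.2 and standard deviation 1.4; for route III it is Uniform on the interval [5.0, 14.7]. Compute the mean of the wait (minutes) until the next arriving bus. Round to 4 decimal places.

8.3765

Component means — I: 8.7; II: 5.2; III: 9.85.
E[X] = 0.23·8.7 + 0.26·5.2 + 0.51·9.85 = 8.3765.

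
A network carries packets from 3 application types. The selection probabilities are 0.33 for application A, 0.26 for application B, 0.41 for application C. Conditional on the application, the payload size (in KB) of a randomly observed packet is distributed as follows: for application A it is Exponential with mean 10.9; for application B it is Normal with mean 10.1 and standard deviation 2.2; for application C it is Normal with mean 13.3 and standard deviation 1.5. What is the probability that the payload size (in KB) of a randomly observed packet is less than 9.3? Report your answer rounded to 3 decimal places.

Conditional on each application, P(X < 9.3): A: 0.573955; B: 0.358065; C: 0.00383038.
By total probability, P(X < 9.3) = 0.33·0.573955 + 0.26·0.358065 + 0.41·0.00383038 = 0.284073.

0.284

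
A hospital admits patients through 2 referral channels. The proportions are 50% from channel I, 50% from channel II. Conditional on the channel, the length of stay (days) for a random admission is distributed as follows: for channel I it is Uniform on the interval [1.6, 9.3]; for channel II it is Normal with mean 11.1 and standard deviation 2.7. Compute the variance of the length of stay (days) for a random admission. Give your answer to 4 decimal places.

14.0960

Per component, I: μ=5.45, E[X²]=34.6433; II: μ=11.1, E[X²]=130.5.
E[X] = 0.5·5.45 + 0.5·11.1 = 8.275.
E[X²] = 0.5·34.6433 + 0.5·130.5 = 82.5717.
Var(X) = E[X²] − (E[X])² = 82.5717 − 68.4756 = 14.096.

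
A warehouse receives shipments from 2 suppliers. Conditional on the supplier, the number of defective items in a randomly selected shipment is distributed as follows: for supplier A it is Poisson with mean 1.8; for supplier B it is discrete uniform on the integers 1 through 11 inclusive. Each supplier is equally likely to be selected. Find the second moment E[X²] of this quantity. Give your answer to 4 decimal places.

25.5200

For each component E[X²] = Var + (mean)², giving A: 5.04; B: 46.
Overall E[X²] = 0.5·5.04 + 0.5·46 = 25.52.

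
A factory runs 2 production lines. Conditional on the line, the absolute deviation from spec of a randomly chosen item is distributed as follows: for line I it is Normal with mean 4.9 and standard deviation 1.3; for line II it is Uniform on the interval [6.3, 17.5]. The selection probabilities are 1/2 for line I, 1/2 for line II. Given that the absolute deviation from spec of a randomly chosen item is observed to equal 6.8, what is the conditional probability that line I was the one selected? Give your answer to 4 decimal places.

Likelihoods f(6.8 | ·): I: 0.105468; II: 0.0892857.
Posterior ∝ prior × likelihood. Numerator for I: 0.5·0.105468 = 0.0527339.
Normalizing constant: 0.5·0.105468 + 0.5·0.0892857 = 0.0973767.
P(I | observation) = 0.0527339 / 0.0973767 = 0.541545.

0.5415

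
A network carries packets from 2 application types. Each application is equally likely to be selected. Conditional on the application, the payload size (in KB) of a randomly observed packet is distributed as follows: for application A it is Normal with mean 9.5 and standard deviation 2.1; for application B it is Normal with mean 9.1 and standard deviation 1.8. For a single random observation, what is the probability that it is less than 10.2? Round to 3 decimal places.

0.680

Conditional on each application, P(X < 10.2): A: 0.630559; B: 0.729437.
By total probability, P(X < 10.2) = 0.5·0.630559 + 0.5·0.729437 = 0.679998.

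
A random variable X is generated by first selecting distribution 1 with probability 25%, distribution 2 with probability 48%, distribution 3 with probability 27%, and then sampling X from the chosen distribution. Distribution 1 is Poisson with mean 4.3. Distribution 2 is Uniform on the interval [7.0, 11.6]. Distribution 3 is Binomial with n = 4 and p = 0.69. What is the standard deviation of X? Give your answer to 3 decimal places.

Per component, 1: μ=4.3, E[X²]=22.79; 2: μ=9.3, E[X²]=88.2533; 3: μ=2.76, E[X²]=8.4732.
E[X] = 0.25·4.3 + 0.48·9.3 + 0.27·2.76 = 6.2842.
E[X²] = 0.25·22.79 + 0.48·88.2533 + 0.27·8.4732 = 50.3469.
Var(X) = E[X²] − (E[X])² = 50.3469 − 39.4912 = 10.8557.
SD(X) = √10.8557 = 3.2948.

3.295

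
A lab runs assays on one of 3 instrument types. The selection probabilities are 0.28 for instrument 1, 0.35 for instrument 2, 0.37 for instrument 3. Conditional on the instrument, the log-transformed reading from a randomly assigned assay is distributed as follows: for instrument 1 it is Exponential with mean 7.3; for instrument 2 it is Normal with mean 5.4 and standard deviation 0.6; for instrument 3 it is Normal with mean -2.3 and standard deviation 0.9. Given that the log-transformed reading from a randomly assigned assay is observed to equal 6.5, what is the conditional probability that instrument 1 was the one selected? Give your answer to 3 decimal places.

0.266

Likelihoods f(6.5 | ·): 1: 0.0562311; 2: 0.123852; 3: 7.69696e-22.
Posterior ∝ prior × likelihood. Numerator for 1: 0.28·0.0562311 = 0.0157447.
Normalizing constant: 0.28·0.0562311 + 0.35·0.123852 + 0.37·7.69696e-22 = 0.0590929.
P(1 | observation) = 0.0157447 / 0.0590929 = 0.26644.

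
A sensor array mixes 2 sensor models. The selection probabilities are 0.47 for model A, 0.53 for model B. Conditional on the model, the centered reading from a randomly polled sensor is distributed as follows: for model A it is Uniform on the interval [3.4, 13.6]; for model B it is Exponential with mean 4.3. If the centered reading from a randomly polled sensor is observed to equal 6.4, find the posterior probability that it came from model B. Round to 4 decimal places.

Likelihoods f(6.4 | ·): A: 0.0980392; B: 0.0524976.
Posterior ∝ prior × likelihood. Numerator for B: 0.53·0.0524976 = 0.0278237.
Normalizing constant: 0.47·0.0980392 + 0.53·0.0524976 = 0.0739022.
P(B | observation) = 0.0278237 / 0.0739022 = 0.376494.

0.3765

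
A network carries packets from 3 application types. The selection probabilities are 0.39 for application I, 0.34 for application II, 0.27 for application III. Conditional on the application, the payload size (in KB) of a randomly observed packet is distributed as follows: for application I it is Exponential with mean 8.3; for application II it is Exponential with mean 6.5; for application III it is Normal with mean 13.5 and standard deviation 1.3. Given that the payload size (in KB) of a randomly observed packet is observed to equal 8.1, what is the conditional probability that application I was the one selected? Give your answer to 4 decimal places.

Likelihoods f(8.1 | ·): I: 0.0454038; II: 0.0442475; III: 5.49811e-05.
Posterior ∝ prior × likelihood. Numerator for I: 0.39·0.0454038 = 0.0177075.
Normalizing constant: 0.39·0.0454038 + 0.34·0.0442475 + 0.27·5.49811e-05 = 0.0327665.
P(I | observation) = 0.0177075 / 0.0327665 = 0.540415.

0.5404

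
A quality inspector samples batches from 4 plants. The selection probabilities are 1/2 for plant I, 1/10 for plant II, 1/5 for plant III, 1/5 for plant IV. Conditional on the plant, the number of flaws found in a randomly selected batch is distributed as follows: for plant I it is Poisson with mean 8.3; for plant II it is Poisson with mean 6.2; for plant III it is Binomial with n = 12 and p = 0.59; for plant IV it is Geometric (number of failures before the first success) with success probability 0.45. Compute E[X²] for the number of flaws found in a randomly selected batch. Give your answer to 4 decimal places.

54.5068

For each component E[X²] = Var + (mean)², giving I: 77.19; II: 44.64; III: 53.0292; IV: 4.20988.
Overall E[X²] = 0.5·77.19 + 0.1·44.64 + 0.2·53.0292 + 0.2·4.20988 = 54.5068.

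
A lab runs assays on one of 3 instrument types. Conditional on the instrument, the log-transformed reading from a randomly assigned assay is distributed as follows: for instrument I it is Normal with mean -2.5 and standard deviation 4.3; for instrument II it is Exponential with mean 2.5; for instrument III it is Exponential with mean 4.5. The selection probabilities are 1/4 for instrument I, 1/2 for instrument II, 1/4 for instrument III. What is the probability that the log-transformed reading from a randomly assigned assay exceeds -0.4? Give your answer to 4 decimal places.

0.8282

Conditional on each instrument, P(X > -0.4): I: 0.312643; II: 1; III: 1.
By total probability, P(X > -0.4) = 0.25·0.312643 + 0.5·1 + 0.25·1 = 0.828161.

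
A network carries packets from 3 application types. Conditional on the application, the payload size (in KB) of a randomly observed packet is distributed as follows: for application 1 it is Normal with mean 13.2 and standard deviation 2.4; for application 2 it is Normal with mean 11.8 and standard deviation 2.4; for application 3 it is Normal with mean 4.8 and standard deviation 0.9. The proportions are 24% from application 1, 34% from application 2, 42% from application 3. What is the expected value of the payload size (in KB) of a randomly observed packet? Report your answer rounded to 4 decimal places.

Component means — 1: 13.2; 2: 11.8; 3: 4.8.
E[X] = 0.24·13.2 + 0.34·11.8 + 0.42·4.8 = 9.196.

9.1960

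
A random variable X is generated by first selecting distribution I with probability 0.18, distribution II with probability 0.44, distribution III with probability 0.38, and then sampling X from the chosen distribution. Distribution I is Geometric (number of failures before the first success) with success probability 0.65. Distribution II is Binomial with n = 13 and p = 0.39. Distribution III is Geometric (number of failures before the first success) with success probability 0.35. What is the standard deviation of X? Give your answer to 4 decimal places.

Per component, I: μ=0.538462, E[X²]=1.11834; II: μ=5.07, E[X²]=28.7976; III: μ=1.85714, E[X²]=8.7551.
E[X] = 0.18·0.538462 + 0.44·5.07 + 0.38·1.85714 = 3.03344.
E[X²] = 0.18·1.11834 + 0.44·28.7976 + 0.38·8.7551 = 16.1992.
Var(X) = E[X²] − (E[X])² = 16.1992 − 9.20174 = 6.99744.
SD(X) = √6.99744 = 2.64527.

2.6453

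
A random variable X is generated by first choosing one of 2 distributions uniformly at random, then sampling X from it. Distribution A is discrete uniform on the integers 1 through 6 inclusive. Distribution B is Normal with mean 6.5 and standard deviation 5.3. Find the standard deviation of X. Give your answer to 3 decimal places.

4.213

Per component, A: μ=3.5, E[X²]=15.1667; B: μ=6.5, E[X²]=70.34.
E[X] = 0.5·3.5 + 0.5·6.5 = 5.
E[X²] = 0.5·15.1667 + 0.5·70.34 = 42.7533.
Var(X) = E[X²] − (E[X])² = 42.7533 − 25 = 17.7533.
SD(X) = √17.7533 = 4.21347.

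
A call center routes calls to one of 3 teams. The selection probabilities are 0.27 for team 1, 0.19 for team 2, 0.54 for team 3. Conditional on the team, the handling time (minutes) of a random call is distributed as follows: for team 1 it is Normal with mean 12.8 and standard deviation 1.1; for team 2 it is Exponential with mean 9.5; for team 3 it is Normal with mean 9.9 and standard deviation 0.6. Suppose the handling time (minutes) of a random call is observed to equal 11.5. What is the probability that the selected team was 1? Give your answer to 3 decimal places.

Likelihoods f(11.5 | ·): 1: 0.180397; 2: 0.0313727; 3: 0.0189933.
Posterior ∝ prior × likelihood. Numerator for 1: 0.27·0.180397 = 0.0487072.
Normalizing constant: 0.27·0.180397 + 0.19·0.0313727 + 0.54·0.0189933 = 0.0649244.
P(1 | observation) = 0.0487072 / 0.0649244 = 0.750214.

0.750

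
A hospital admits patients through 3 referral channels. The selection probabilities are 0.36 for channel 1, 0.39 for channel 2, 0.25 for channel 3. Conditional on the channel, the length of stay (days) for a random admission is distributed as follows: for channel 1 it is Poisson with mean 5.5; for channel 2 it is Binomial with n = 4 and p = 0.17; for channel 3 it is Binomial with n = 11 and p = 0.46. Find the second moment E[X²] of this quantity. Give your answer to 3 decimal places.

20.354

For each component E[X²] = Var + (mean)², giving 1: 35.75; 2: 1.0268; 3: 28.336.
Overall E[X²] = 0.36·35.75 + 0.39·1.0268 + 0.25·28.336 = 20.3545.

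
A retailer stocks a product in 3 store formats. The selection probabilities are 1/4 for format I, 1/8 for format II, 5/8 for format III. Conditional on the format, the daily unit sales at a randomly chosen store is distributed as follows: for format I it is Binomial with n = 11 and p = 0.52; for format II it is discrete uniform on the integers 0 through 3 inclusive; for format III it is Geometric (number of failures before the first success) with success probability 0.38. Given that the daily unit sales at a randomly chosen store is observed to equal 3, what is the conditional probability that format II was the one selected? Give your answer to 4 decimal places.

Likelihoods P(X=3 | ·): I: 0.0653768; II: 0.25; III: 0.0905646.
Posterior ∝ prior × likelihood. Numerator for II: 0.125·0.25 = 0.03125.
Normalizing constant: 0.25·0.0653768 + 0.125·0.25 + 0.625·0.0905646 = 0.104197.
P(II | observation) = 0.03125 / 0.104197 = 0.299912.

0.2999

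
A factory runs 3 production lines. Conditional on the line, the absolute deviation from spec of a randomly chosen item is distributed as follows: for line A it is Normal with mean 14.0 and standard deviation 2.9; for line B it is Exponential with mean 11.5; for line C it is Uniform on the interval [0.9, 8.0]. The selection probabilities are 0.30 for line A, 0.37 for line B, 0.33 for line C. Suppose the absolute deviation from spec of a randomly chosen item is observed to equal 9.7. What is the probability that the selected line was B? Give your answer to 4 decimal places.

0.5017

Likelihoods f(9.7 | ·): A: 0.0458245; B: 0.0374097; C: 0.
Posterior ∝ prior × likelihood. Numerator for B: 0.37·0.0374097 = 0.0138416.
Normalizing constant: 0.3·0.0458245 + 0.37·0.0374097 + 0.33·0 = 0.0275889.
P(B | observation) = 0.0138416 / 0.0275889 = 0.501708.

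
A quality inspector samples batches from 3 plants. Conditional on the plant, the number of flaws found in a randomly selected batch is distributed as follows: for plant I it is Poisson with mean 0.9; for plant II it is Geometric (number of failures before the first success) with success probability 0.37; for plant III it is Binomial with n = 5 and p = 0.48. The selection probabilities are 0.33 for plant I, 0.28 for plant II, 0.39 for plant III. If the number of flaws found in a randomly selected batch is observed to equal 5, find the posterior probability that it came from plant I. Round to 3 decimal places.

0.032

Likelihoods P(X=5 | ·): I: 0.00200063; II: 0.0367202; III: 0.0254804.
Posterior ∝ prior × likelihood. Numerator for I: 0.33·0.00200063 = 0.000660207.
Normalizing constant: 0.33·0.00200063 + 0.28·0.0367202 + 0.39·0.0254804 = 0.0208792.
P(I | observation) = 0.000660207 / 0.0208792 = 0.0316203.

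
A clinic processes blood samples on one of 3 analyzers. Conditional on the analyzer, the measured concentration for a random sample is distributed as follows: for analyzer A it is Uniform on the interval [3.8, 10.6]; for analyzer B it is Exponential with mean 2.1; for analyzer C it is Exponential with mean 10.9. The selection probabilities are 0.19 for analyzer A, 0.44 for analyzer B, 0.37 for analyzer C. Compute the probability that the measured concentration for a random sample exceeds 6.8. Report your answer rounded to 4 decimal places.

0.3217

Conditional on each analyzer, P(X > 6.8): A: 0.558824; B: 0.0392386; C: 0.535876.
By total probability, P(X > 6.8) = 0.19·0.558824 + 0.44·0.0392386 + 0.37·0.535876 = 0.321715.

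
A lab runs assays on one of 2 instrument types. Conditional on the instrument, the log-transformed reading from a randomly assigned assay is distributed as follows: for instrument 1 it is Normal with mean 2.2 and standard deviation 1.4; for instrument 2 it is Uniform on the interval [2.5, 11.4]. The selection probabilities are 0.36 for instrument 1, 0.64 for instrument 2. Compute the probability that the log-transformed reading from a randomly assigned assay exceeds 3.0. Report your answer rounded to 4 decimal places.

Conditional on each instrument, P(X > 3.0): 1: 0.283855; 2: 0.94382.
By total probability, P(X > 3.0) = 0.36·0.283855 + 0.64·0.94382 = 0.706233.

0.7062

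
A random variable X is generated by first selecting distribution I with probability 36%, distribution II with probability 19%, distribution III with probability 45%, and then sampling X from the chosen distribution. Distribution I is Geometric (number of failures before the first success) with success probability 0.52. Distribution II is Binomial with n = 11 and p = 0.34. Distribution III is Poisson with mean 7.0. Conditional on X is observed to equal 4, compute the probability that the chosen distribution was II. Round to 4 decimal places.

0.4727

Likelihoods P(X=4 | ·): I: 0.0276038; II: 0.240568; III: 0.0912262.
Posterior ∝ prior × likelihood. Numerator for II: 0.19·0.240568 = 0.0457078.
Normalizing constant: 0.36·0.0276038 + 0.19·0.240568 + 0.45·0.0912262 = 0.096697.
P(II | observation) = 0.0457078 / 0.096697 = 0.472692.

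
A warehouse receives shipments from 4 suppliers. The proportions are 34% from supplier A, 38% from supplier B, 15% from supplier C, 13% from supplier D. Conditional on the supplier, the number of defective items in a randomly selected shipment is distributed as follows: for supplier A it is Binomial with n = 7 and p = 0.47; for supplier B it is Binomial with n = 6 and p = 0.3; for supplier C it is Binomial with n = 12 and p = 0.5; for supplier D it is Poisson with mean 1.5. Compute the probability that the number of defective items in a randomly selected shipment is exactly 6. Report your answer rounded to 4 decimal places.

Conditional on each supplier, P(X = 6): A: 0.0399909; B: 0.000729; C: 0.225586; D: 0.00352999.
By total probability, P(X = 6) = 0.34·0.0399909 + 0.38·0.000729 + 0.15·0.225586 + 0.13·0.00352999 = 0.0481707.

0.0482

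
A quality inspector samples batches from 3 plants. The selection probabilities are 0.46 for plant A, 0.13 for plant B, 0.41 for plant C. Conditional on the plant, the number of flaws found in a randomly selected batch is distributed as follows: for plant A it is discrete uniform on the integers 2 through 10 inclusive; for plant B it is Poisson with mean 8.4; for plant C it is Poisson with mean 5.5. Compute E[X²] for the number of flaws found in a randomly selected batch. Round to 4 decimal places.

For each component E[X²] = Var + (mean)², giving A: 42.6667; B: 78.96; C: 35.75.
Overall E[X²] = 0.46·42.6667 + 0.13·78.96 + 0.41·35.75 = 44.549.

44.5490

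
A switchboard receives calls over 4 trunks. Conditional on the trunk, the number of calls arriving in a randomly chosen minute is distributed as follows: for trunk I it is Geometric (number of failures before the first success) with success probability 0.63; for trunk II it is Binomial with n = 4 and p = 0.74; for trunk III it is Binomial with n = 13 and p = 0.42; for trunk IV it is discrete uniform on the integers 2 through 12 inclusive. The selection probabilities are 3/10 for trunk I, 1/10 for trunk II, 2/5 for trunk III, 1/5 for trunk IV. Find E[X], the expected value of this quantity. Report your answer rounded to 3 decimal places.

4.056

Component means — I: 0.587302; II: 2.96; III: 5.46; IV: 7.
E[X] = 0.3·0.587302 + 0.1·2.96 + 0.4·5.46 + 0.2·7 = 4.05619.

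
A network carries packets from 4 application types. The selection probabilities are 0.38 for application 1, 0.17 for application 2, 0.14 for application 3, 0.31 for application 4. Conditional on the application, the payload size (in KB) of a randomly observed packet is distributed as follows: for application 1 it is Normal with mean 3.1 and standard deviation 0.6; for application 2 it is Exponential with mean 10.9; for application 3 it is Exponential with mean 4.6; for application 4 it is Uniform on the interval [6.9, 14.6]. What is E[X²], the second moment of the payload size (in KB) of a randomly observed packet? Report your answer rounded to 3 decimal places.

87.465

For each component E[X²] = Var + (mean)², giving 1: 9.97; 2: 237.62; 3: 42.32; 4: 120.503.
Overall E[X²] = 0.38·9.97 + 0.17·237.62 + 0.14·42.32 + 0.31·120.503 = 87.4648.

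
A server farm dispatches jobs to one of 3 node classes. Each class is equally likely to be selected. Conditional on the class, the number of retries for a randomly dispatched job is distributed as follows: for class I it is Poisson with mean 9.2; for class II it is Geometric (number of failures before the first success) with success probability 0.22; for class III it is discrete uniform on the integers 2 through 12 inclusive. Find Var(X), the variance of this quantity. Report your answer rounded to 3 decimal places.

17.188

Per component, I: μ=9.2, E[X²]=93.84; II: μ=3.54545, E[X²]=28.686; III: μ=7, E[X²]=59.
E[X] = 0.333333·9.2 + 0.333333·3.54545 + 0.333333·7 = 6.58182.
E[X²] = 0.333333·93.84 + 0.333333·28.686 + 0.333333·59 = 60.5087.
Var(X) = E[X²] − (E[X])² = 60.5087 − 43.3203 = 17.1883.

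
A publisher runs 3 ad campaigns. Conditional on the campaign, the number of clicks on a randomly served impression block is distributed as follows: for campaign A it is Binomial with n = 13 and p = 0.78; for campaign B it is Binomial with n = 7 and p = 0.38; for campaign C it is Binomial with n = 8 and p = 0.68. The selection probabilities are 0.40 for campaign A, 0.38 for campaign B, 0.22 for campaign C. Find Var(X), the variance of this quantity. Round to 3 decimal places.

12.996

Per component, A: μ=10.14, E[X²]=105.05; B: μ=2.66, E[X²]=8.7248; C: μ=5.44, E[X²]=31.3344.
E[X] = 0.4·10.14 + 0.38·2.66 + 0.22·5.44 = 6.2636.
E[X²] = 0.4·105.05 + 0.38·8.7248 + 0.22·31.3344 = 52.2292.
Var(X) = E[X²] − (E[X])² = 52.2292 − 39.2327 = 12.9965.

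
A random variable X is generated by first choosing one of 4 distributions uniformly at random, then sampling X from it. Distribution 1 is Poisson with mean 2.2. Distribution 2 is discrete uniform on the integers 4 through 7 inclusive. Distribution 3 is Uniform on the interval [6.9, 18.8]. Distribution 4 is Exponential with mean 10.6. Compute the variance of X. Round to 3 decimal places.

49.401

Per component, 1: μ=2.2, E[X²]=7.04; 2: μ=5.5, E[X²]=31.5; 3: μ=12.85, E[X²]=176.923; 4: μ=10.6, E[X²]=224.72.
E[X] = 0.25·2.2 + 0.25·5.5 + 0.25·12.85 + 0.25·10.6 = 7.7875.
E[X²] = 0.25·7.04 + 0.25·31.5 + 0.25·176.923 + 0.25·224.72 = 110.046.
Var(X) = E[X²] − (E[X])² = 110.046 − 60.6452 = 49.4007.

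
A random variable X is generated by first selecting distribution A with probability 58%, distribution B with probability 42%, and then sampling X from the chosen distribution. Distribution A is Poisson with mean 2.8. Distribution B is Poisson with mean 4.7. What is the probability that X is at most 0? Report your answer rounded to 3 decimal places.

0.039

Conditional on each component, P(X ≤ 0): A: 0.0608101; B: 0.00909528.
By total probability, P(X ≤ 0) = 0.58·0.0608101 + 0.42·0.00909528 = 0.0390899.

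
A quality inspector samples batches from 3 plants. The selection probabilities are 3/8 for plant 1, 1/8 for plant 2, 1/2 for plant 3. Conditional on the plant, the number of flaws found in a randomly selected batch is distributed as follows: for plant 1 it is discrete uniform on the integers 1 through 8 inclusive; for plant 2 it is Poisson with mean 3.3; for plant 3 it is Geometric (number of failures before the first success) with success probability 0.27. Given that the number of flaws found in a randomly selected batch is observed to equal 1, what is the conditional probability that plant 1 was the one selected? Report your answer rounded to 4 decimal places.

Likelihoods P(X=1 | ·): 1: 0.125; 2: 0.121714; 3: 0.1971.
Posterior ∝ prior × likelihood. Numerator for 1: 0.375·0.125 = 0.046875.
Normalizing constant: 0.375·0.125 + 0.125·0.121714 + 0.5·0.1971 = 0.160639.
P(1 | observation) = 0.046875 / 0.160639 = 0.291803.

0.2918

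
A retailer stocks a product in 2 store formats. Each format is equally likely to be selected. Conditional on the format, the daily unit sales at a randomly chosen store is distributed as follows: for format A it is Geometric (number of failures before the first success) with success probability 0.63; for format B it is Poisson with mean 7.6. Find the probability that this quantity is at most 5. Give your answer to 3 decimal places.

Conditional on each format, P(X ≤ 5): A: 0.997434; B: 0.230681.
By total probability, P(X ≤ 5) = 0.5·0.997434 + 0.5·0.230681 = 0.614058.

0.614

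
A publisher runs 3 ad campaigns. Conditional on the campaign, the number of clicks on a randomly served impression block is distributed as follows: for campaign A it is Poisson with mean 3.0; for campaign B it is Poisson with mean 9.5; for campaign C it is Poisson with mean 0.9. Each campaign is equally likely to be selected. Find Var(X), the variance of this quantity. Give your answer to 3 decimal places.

Per component, A: μ=3, E[X²]=12; B: μ=9.5, E[X²]=99.75; C: μ=0.9, E[X²]=1.71.
E[X] = 0.333333·3 + 0.333333·9.5 + 0.333333·0.9 = 4.46667.
E[X²] = 0.333333·12 + 0.333333·99.75 + 0.333333·1.71 = 37.82.
Var(X) = E[X²] − (E[X])² = 37.82 − 19.9511 = 17.8689.

17.869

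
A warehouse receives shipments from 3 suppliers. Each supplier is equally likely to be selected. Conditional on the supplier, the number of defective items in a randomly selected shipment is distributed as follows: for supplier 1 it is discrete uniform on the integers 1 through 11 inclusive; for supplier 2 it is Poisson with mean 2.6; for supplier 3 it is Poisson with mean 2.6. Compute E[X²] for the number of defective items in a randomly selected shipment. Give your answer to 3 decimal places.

For each component E[X²] = Var + (mean)², giving 1: 46; 2: 9.36; 3: 9.36.
Overall E[X²] = 0.333333·46 + 0.333333·9.36 + 0.333333·9.36 = 21.5733.

21.573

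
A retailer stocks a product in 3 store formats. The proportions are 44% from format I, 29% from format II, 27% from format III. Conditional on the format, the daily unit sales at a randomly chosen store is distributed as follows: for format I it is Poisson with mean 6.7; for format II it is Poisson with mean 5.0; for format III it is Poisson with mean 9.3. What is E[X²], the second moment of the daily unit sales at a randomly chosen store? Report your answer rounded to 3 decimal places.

For each component E[X²] = Var + (mean)², giving I: 51.59; II: 30; III: 95.79.
Overall E[X²] = 0.44·51.59 + 0.29·30 + 0.27·95.79 = 57.2629.

57.263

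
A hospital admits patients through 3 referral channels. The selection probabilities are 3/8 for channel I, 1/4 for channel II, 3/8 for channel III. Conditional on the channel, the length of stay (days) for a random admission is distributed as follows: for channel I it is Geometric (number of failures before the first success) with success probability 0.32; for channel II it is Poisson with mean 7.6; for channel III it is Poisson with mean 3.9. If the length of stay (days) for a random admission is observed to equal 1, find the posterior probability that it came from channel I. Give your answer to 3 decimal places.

0.728

Likelihoods P(X=1 | ·): I: 0.2176; II: 0.00380343; III: 0.0789435.
Posterior ∝ prior × likelihood. Numerator for I: 0.375·0.2176 = 0.0816.
Normalizing constant: 0.375·0.2176 + 0.25·0.00380343 + 0.375·0.0789435 = 0.112155.
P(I | observation) = 0.0816 / 0.112155 = 0.727567.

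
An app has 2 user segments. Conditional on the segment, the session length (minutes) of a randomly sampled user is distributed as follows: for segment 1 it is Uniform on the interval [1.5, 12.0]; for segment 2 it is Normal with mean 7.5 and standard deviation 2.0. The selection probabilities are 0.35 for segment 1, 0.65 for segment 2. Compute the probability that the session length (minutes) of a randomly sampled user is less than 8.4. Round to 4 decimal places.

Conditional on each segment, P(X < 8.4): 1: 0.657143; 2: 0.673645.
By total probability, P(X < 8.4) = 0.35·0.657143 + 0.65·0.673645 = 0.667869.

0.6679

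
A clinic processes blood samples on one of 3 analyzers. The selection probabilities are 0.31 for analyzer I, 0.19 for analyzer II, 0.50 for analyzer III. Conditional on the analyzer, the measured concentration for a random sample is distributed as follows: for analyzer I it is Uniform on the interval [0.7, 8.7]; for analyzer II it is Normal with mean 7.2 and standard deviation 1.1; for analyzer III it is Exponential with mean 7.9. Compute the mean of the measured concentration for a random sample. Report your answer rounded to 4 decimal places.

6.7750

Component means — I: 4.7; II: 7.2; III: 7.9.
E[X] = 0.31·4.7 + 0.19·7.2 + 0.5·7.9 = 6.775.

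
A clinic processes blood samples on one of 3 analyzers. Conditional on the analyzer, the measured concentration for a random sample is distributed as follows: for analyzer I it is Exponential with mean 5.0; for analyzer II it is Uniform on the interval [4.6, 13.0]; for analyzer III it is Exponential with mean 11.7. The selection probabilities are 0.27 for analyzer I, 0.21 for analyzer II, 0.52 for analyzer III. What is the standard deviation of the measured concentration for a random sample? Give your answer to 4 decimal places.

Per component, I: μ=5, E[X²]=50; II: μ=8.8, E[X²]=83.32; III: μ=11.7, E[X²]=273.78.
E[X] = 0.27·5 + 0.21·8.8 + 0.52·11.7 = 9.282.
E[X²] = 0.27·50 + 0.21·83.32 + 0.52·273.78 = 173.363.
Var(X) = E[X²] − (E[X])² = 173.363 − 86.1555 = 87.2073.
SD(X) = √87.2073 = 9.33848.

9.3385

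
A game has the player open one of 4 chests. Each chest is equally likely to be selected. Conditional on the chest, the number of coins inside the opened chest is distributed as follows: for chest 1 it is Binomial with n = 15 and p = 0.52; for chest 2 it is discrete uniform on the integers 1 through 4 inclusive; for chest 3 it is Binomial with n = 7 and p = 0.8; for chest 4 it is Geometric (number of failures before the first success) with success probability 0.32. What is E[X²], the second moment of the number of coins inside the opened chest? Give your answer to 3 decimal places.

For each component E[X²] = Var + (mean)², giving 1: 64.584; 2: 7.5; 3: 32.48; 4: 11.1562.
Overall E[X²] = 0.25·64.584 + 0.25·7.5 + 0.25·32.48 + 0.25·11.1562 = 28.9301.

28.930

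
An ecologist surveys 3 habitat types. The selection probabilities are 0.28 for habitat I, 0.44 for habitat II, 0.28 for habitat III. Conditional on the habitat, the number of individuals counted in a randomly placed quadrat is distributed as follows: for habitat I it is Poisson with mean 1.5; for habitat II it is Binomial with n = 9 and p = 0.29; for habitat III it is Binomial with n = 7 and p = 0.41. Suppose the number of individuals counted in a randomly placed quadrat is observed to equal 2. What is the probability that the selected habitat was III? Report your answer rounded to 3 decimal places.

0.270

Likelihoods P(X=2 | ·): I: 0.251021; II: 0.275364; III: 0.252375.
Posterior ∝ prior × likelihood. Numerator for III: 0.28·0.252375 = 0.0706651.
Normalizing constant: 0.28·0.251021 + 0.44·0.275364 + 0.28·0.252375 = 0.262111.
P(III | observation) = 0.0706651 / 0.262111 = 0.2696.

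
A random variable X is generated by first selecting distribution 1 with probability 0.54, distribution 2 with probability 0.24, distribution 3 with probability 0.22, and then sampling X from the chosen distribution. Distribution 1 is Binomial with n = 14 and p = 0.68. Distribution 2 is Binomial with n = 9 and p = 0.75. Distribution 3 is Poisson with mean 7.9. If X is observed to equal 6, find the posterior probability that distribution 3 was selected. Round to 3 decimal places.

0.272

Likelihoods P(X=6 | ·): 1: 0.0326444; 2: 0.233597; 3: 0.125171.
Posterior ∝ prior × likelihood. Numerator for 3: 0.22·0.125171 = 0.0275376.
Normalizing constant: 0.54·0.0326444 + 0.24·0.233597 + 0.22·0.125171 = 0.101229.
P(3 | observation) = 0.0275376 / 0.101229 = 0.272033.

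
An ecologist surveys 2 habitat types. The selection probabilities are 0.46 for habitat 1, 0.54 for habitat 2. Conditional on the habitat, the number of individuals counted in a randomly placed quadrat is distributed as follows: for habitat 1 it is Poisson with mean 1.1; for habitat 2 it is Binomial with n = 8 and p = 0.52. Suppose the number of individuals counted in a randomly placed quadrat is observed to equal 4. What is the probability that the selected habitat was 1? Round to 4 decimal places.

0.0599

Likelihoods P(X=4 | ·): 1: 0.0203065; 2: 0.271692.
Posterior ∝ prior × likelihood. Numerator for 1: 0.46·0.0203065 = 0.009341.
Normalizing constant: 0.46·0.0203065 + 0.54·0.271692 = 0.156055.
P(1 | observation) = 0.009341 / 0.156055 = 0.0598573.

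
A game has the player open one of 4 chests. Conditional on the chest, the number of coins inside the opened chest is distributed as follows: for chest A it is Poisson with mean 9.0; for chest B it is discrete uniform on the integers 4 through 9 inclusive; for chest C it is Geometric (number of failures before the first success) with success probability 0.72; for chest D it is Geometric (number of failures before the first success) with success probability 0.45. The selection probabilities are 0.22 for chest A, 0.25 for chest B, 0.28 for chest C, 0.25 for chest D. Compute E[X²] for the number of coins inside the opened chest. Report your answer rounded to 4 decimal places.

For each component E[X²] = Var + (mean)², giving A: 90; B: 45.1667; C: 0.691358; D: 4.20988.
Overall E[X²] = 0.22·90 + 0.25·45.1667 + 0.28·0.691358 + 0.25·4.20988 = 32.3377.

32.3377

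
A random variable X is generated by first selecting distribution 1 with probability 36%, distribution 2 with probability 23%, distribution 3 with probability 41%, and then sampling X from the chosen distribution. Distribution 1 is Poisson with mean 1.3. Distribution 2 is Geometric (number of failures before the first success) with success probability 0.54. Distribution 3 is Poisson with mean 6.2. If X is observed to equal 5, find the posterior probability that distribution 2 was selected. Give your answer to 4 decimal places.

0.0370

Likelihoods P(X=5 | ·): 1: 0.00843243; 2: 0.011122; 3: 0.154936.
Posterior ∝ prior × likelihood. Numerator for 2: 0.23·0.011122 = 0.00255806.
Normalizing constant: 0.36·0.00843243 + 0.23·0.011122 + 0.41·0.154936 = 0.0691174.
P(2 | observation) = 0.00255806 / 0.0691174 = 0.0370104.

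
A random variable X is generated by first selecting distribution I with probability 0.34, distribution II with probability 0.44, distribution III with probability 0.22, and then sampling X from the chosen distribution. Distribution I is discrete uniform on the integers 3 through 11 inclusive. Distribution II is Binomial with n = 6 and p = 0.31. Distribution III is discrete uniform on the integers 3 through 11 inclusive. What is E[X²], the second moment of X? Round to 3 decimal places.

For each component E[X²] = Var + (mean)², giving I: 55.6667; II: 4.743; III: 55.6667.
Overall E[X²] = 0.34·55.6667 + 0.44·4.743 + 0.22·55.6667 = 33.2603.

33.260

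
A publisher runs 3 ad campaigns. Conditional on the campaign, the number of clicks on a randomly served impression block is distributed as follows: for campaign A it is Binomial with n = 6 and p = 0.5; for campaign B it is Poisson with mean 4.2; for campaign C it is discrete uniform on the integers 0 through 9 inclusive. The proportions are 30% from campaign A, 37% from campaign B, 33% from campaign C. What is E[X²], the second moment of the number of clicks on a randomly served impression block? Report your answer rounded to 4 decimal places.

For each component E[X²] = Var + (mean)², giving A: 10.5; B: 21.84; C: 28.5.
Overall E[X²] = 0.3·10.5 + 0.37·21.84 + 0.33·28.5 = 20.6358.

20.6358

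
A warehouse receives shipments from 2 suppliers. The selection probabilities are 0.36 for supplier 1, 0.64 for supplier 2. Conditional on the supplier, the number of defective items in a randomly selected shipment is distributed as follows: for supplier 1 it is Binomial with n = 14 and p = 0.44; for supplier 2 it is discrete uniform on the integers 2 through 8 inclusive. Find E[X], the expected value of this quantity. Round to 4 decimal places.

5.4176

Component means — 1: 6.16; 2: 5.
E[X] = 0.36·6.16 + 0.64·5 = 5.4176.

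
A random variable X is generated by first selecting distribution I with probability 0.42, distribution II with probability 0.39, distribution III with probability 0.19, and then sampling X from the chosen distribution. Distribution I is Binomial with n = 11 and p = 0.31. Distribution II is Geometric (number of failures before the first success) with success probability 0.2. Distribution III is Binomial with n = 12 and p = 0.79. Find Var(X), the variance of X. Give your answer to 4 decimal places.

Per component, I: μ=3.41, E[X²]=13.981; II: μ=4, E[X²]=36; III: μ=9.48, E[X²]=91.8612.
E[X] = 0.42·3.41 + 0.39·4 + 0.19·9.48 = 4.7934.
E[X²] = 0.42·13.981 + 0.39·36 + 0.19·91.8612 = 37.3656.
Var(X) = E[X²] − (E[X])² = 37.3656 − 22.9767 = 14.389.

14.3890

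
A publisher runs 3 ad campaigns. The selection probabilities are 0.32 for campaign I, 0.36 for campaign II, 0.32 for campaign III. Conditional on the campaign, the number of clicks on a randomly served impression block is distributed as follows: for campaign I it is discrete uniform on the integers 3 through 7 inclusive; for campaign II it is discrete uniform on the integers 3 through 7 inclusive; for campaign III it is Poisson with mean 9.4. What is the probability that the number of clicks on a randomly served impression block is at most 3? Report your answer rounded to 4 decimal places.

Conditional on each campaign, P(X ≤ 3): I: 0.2; II: 0.2; III: 0.0159666.
By total probability, P(X ≤ 3) = 0.32·0.2 + 0.36·0.2 + 0.32·0.0159666 = 0.141109.

0.1411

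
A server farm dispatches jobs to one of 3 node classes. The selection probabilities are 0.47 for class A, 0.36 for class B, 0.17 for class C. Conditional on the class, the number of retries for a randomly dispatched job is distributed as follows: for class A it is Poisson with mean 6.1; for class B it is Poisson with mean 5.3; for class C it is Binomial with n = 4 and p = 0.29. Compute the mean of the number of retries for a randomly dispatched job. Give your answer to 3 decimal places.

Component means — A: 6.1; B: 5.3; C: 1.16.
E[X] = 0.47·6.1 + 0.36·5.3 + 0.17·1.16 = 4.9722.

4.972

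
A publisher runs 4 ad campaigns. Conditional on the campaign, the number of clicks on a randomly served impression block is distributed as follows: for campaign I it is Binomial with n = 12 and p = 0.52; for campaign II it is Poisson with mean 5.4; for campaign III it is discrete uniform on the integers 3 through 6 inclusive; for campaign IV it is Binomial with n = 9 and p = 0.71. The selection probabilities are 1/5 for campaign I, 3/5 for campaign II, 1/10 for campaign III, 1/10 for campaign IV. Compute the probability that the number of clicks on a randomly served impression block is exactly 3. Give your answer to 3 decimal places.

Conditional on each campaign, P(X = 3): I: 0.0418412; II: 0.118533; III: 0.25; IV: 0.0178831.
By total probability, P(X = 3) = 0.2·0.0418412 + 0.6·0.118533 + 0.1·0.25 + 0.1·0.0178831 = 0.106276.

0.106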